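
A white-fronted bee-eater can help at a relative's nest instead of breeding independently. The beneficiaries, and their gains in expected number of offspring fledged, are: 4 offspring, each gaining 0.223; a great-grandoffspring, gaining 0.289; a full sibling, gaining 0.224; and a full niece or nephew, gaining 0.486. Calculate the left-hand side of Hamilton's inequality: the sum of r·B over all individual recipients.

r to an offspring = 0.5 (one parent–offspring link: r = (1/2)^1 = 1/2).
r to a great-grandoffspring = 1/8 (three parent–offspring links: r = (1/2)^3 = 1/8).
r to a full sibling = 1/2 (full sibs share both parents — two paths of length 2: r = 2·(1/2)^2 = 1/2).
r to a full niece or nephew = 1/4 (full aunt/uncle↔niece/nephew: two paths of length 3 through the shared grandparent pair: r = 2·(1/2)^3 = 1/4).
Summing one r·B term per recipient: 4·0.5·0.223 + 1·0.125·0.289 + 1·0.5·0.224 + 1·0.25·0.486 = 0.715625.

0.715625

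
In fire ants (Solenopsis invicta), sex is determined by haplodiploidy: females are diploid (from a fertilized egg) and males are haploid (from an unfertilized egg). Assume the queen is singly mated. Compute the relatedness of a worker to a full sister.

Haplodiploid full sisters inherit their father's entire haploid genome identically (contributing 1/2) and on average half of their mother's contribution (1/2 · 1/2 = 1/4); r = 1/2 + 1/4 = 3/4.

0.75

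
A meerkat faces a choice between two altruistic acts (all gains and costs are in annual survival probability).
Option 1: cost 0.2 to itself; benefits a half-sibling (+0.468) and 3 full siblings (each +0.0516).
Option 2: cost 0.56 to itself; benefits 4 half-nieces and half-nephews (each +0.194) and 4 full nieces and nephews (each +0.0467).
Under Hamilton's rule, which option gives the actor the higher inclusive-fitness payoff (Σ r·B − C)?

Option 1

Option 1: r to a half-sibling = 0.25.
Option 1: r to a full sibling = 0.5.
Option 1: Σ r·B − C = (1·0.25·0.468 + 3·0.5·0.0516) − 0.2 = -0.0056.
Option 2: r to a half-niece or half-nephew = 0.125.
Option 2: r to a full niece or nephew = 0.25.
Option 2: Σ r·B − C = (4·0.125·0.194 + 4·0.25·0.0467) − 0.56 = -0.4163.
Option 1 has the higher net inclusive-fitness payoff.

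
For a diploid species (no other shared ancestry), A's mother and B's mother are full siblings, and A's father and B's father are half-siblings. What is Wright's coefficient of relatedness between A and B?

0.1875

Independent pedigree routes through distinct common ancestors add.
A and B are related in two ways: first cousins through their mothers (r = 1/8) and half first cousins through their fathers (r = 1/16).
r = 1/8 + 1/16 = 0.1875.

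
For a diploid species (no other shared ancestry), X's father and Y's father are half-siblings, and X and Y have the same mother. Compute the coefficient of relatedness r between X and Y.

With two independent routes of shared ancestry, r is the sum of the two contributions.
X and Y are related in two ways: half first cousins through their fathers (r = 1/16) and half-sibs through their shared mother (r = 1/4).
r = 1/16 + 1/4 = 5/16 = 0.3125.

0.3125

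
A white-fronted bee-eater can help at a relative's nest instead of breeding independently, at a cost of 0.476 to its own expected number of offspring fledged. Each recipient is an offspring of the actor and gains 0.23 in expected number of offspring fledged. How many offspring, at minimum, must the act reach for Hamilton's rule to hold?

r to an offspring = 0.5 (one parent–offspring link: r = (1/2)^1 = 1/2).
Hamilton's rule: n·r·B > C  ⇒  n > C/(r·B) = 0.476/(0.5·0.23) = 4.139.
The smallest integer exceeding 4.139 is 5.

5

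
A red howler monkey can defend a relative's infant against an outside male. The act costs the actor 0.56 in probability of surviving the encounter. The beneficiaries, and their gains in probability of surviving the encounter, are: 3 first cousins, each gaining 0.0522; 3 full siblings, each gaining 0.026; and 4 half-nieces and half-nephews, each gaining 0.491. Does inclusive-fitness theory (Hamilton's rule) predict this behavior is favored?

No

Hamilton's rule: the trait is favored when the sum of r·B over every recipient exceeds the actor's cost C.
r to a first cousin = 0.125 (first cousins share one grandparent pair — two paths of length 4: r = 2·(1/2)^4 = 1/8).
r to a full sibling = 1/2 (full sibs share both parents — two paths of length 2: r = 2·(1/2)^2 = 1/2).
r to a half-niece or half-nephew = 1/8 (half-aunt/uncle↔niece/nephew: one path of length 3: r = (1/2)^3 = 1/8).
Summing one r·B term per recipient: 3·0.125·0.0522 + 3·0.5·0.026 + 4·0.125·0.491 = 0.304075.
0.304075 < 0.56: the indirect benefit is less than the cost.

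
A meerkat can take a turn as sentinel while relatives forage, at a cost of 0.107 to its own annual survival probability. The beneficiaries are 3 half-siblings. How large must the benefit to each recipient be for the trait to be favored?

r to a half-sibling = 0.25 (half-sibs share one parent — one path of length 2: r = (1/2)^2 = 1/4).
Hamilton's rule with n recipients of equal r: n·r·B > C, so B > C/(n·r) = 0.107/(3·0.25) = 0.1427.

0.1427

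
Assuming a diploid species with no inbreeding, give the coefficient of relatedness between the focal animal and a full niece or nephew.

Full aunt/uncle↔niece/nephew: two paths of length 3 through the shared grandparent pair: r = 2·(1/2)^3 = 1/4.

0.25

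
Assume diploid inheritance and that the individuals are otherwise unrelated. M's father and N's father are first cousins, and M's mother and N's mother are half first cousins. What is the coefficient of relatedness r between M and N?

0.046875

Wright's path rule: contributions from independent ancestry routes add.
M and N are related in two ways: second cousins through their fathers (r = 1/32) and half second cousins through their mothers (r = 1/64).
r = 1/32 + 1/64 = 3/64 = 0.046875.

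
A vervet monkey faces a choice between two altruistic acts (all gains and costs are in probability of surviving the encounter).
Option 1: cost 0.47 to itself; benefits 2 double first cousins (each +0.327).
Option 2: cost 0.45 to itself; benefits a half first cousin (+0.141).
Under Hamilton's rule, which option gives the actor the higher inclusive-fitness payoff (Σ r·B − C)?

Option 1: r to a double first cousin = 0.25.
Option 1: Σ r·B − C = (2·0.25·0.327) − 0.47 = -0.3065.
Option 2: r to a half first cousin = 0.0625.
Option 2: Σ r·B − C = (1·0.0625·0.141) − 0.45 = -0.4411875.
Option 1 has the higher net inclusive-fitness payoff.

Option 1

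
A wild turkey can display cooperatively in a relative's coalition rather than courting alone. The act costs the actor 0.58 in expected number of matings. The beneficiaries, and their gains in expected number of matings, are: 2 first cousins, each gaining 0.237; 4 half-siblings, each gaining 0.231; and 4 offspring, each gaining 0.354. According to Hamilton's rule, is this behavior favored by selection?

Hamilton's rule: the trait is favored when the sum of r·B over every recipient exceeds the actor's cost C.
r to a first cousin = 1/8 (first cousins share one grandparent pair — two paths of length 4: r = 2·(1/2)^4 = 1/8).
r to a half-sibling = 1/4 (half-sibs share one parent — one path of length 2: r = (1/2)^2 = 1/4).
r to an offspring = 1/2 (one parent–offspring link: r = (1/2)^1 = 1/2).
Summing one r·B term per recipient: 2·0.125·0.237 + 4·0.25·0.231 + 4·0.5·0.354 = 0.99825.
0.99825 > 0.58: the indirect benefit exceeds the cost.

Yes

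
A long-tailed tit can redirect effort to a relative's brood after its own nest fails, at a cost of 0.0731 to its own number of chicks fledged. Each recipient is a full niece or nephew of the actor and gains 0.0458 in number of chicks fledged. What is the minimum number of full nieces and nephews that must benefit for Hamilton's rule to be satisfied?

r to a full niece or nephew = 0.25 (full aunt/uncle↔niece/nephew: two paths of length 3 through the shared grandparent pair: r = 2·(1/2)^3 = 1/4).
Hamilton's rule: n·r·B > C  ⇒  n > C/(r·B) = 0.0731/(0.25·0.0458) = 6.384.
The smallest integer exceeding 6.384 is 7.

7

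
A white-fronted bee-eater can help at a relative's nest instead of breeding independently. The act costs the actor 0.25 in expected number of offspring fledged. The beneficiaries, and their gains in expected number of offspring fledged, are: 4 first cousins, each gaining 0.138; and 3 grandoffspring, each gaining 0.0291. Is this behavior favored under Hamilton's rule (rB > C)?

No

Hamilton's rule: the trait is favored when the sum of r·B over every recipient exceeds the actor's cost C.
r to a first cousin = 0.125 (first cousins share one grandparent pair — two paths of length 4: r = 2·(1/2)^4 = 1/8).
r to a grandoffspring = 0.25 (two parent–offspring links: r = (1/2)^2 = 1/4).
Summing one r·B term per recipient: 4·0.125·0.138 + 3·0.25·0.0291 = 0.090825.
0.090825 < 0.25: the indirect benefit is less than the cost.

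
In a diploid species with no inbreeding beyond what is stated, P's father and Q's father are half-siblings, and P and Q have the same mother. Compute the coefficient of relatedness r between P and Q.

Independent pedigree routes through distinct common ancestors add.
P and Q are related in two ways: half first cousins through their fathers (r = 1/16) and half-sibs through their shared mother (r = 1/4).
r = 1/16 + 1/4 = 5/16 = 0.3125.

0.3125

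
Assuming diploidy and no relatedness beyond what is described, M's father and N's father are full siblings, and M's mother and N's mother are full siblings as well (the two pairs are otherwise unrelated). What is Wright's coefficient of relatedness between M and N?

0.25

With two independent routes of shared ancestry, r is the sum of the two contributions.
M and N are related in two ways: first cousins through their fathers (r = 1/8) and first cousins through their mothers (r = 1/8) — i.e. double first cousins.
r = 1/8 + 1/8 = 0.25.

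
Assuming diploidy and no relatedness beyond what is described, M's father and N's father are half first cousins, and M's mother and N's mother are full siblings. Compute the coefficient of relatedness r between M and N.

With two independent routes of shared ancestry, r is the sum of the two contributions.
M and N are related in two ways: half second cousins through their fathers (r = 1/64) and first cousins through their mothers (r = 1/8).
r = 1/64 + 1/8 = 0.140625.

0.140625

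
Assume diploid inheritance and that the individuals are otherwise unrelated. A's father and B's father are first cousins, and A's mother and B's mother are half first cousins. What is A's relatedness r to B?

0.046875

Independent pedigree routes through distinct common ancestors add.
A and B are related in two ways: second cousins through their fathers (r = 1/32) and half second cousins through their mothers (r = 1/64).
r = 1/32 + 1/64 = 0.046875.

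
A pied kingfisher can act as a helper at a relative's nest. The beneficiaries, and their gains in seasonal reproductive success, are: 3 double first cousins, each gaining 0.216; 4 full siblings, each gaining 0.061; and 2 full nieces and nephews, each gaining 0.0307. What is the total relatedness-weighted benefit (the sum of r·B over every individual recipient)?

r to a double first cousin = 0.25 (double first cousins share both grandparent pairs — four paths of length 4: r = 4·(1/2)^4 = 1/4).
r to a full sibling = 0.5 (full sibs share both parents — two paths of length 2: r = 2·(1/2)^2 = 1/2).
r to a full niece or nephew = 1/4 (full aunt/uncle↔niece/nephew: two paths of length 3 through the shared grandparent pair: r = 2·(1/2)^3 = 1/4).
Summing one r·B term per recipient: 3·0.25·0.216 + 4·0.5·0.061 + 2·0.25·0.0307 = 0.29935.

0.29935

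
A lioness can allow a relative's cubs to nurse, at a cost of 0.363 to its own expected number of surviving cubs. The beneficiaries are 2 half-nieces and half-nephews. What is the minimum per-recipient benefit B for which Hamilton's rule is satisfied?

1.452

r to a half-niece or half-nephew = 0.125 (half-aunt/uncle↔niece/nephew: one path of length 3: r = (1/2)^3 = 1/8).
Hamilton's rule with n recipients of equal r: n·r·B > C, so B > C/(n·r) = 0.363/(2·0.125) = 1.452.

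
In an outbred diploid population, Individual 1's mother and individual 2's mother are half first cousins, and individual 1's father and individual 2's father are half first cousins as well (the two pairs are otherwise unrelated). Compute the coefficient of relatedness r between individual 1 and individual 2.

0.03125

Relatedness sums over independent paths through distinct common ancestors.
Individual 1 and individual 2 are related in two ways: half second cousins through their mothers (r = 1/64) and half second cousins through their fathers (r = 1/64).
r = 1/64 + 1/64 = 1/32 = 0.03125.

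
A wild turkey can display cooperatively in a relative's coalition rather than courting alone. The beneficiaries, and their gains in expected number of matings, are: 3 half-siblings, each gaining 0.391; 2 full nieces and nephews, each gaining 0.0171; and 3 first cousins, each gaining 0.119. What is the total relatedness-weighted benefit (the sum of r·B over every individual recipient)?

0.346425

r to a half-sibling = 0.25 (half-sibs share one parent — one path of length 2: r = (1/2)^2 = 1/4).
r to a full niece or nephew = 0.25 (full aunt/uncle↔niece/nephew: two paths of length 3 through the shared grandparent pair: r = 2·(1/2)^3 = 1/4).
r to a first cousin = 1/8 (first cousins share one grandparent pair — two paths of length 4: r = 2·(1/2)^4 = 1/8).
Summing one r·B term per recipient: 3·0.25·0.391 + 2·0.25·0.0171 + 3·0.125·0.119 = 0.346425.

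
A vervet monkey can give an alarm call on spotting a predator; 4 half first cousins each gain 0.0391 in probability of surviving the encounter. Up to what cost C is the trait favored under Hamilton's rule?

0.009775

r to a half first cousin = 0.0625 (half first cousins share one grandparent — one path of length 4: r = (1/2)^4 = 1/16).
Hamilton's rule: n·r·B > C, so the trait is favored while C < n·r·B = 4·0.0625·0.0391 = 0.009775.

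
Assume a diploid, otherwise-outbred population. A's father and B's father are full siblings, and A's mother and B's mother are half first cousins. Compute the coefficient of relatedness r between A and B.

0.140625

Independent pedigree routes through distinct common ancestors add.
A and B are related in two ways: first cousins through their fathers (r = 1/8) and half second cousins through their mothers (r = 1/64).
r = 1/8 + 1/64 = 0.140625.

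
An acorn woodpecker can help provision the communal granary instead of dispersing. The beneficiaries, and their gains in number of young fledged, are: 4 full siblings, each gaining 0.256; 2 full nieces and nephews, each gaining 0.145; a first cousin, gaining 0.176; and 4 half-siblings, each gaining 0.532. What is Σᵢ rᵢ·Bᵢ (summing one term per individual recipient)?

1.1385

r to a full sibling = 1/2 (full sibs share both parents — two paths of length 2: r = 2·(1/2)^2 = 1/2).
r to a full niece or nephew = 1/4 (full aunt/uncle↔niece/nephew: two paths of length 3 through the shared grandparent pair: r = 2·(1/2)^3 = 1/4).
r to a first cousin = 0.125 (first cousins share one grandparent pair — two paths of length 4: r = 2·(1/2)^4 = 1/8).
r to a half-sibling = 0.25 (half-sibs share one parent — one path of length 2: r = (1/2)^2 = 1/4).
Summing one r·B term per recipient: 4·0.5·0.256 + 2·0.25·0.145 + 1·0.125·0.176 + 4·0.25·0.532 = 1.1385.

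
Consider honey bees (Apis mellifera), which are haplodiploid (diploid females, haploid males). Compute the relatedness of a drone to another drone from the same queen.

0.5

Haploid brothers each carry a random half of the queen's diploid genome, so on average they share half: r = 1/2.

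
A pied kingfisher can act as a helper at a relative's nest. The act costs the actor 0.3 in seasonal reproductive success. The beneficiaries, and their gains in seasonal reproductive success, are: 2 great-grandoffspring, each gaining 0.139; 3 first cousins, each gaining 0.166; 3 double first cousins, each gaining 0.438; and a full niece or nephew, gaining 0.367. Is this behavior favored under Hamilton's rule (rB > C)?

Yes

Hamilton's rule: the trait is favored when the sum of r·B over every recipient exceeds the actor's cost C.
r to a great-grandoffspring = 0.125 (three parent–offspring links: r = (1/2)^3 = 1/8).
r to a first cousin = 1/8 (first cousins share one grandparent pair — two paths of length 4: r = 2·(1/2)^4 = 1/8).
r to a double first cousin = 1/4 (double first cousins share both grandparent pairs — four paths of length 4: r = 4·(1/2)^4 = 1/4).
r to a full niece or nephew = 1/4 (full aunt/uncle↔niece/nephew: two paths of length 3 through the shared grandparent pair: r = 2·(1/2)^3 = 1/4).
Summing one r·B term per recipient: 2·0.125·0.139 + 3·0.125·0.166 + 3·0.25·0.438 + 1·0.25·0.367 = 0.51725.
0.51725 > 0.3: the indirect benefit exceeds the cost.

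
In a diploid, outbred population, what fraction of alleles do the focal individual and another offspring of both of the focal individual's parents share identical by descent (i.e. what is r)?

Each parent–offspring link contributes a factor of 1/2, and independent paths through distinct common ancestors add.
Full sibs share both parents — two paths of length 2: r = 2·(1/2)^2 = 1/2.

0.5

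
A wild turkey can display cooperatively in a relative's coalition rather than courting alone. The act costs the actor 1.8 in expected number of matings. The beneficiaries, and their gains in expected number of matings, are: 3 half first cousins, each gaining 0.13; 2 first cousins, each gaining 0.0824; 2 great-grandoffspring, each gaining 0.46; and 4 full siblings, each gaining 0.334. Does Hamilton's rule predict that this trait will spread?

No

Hamilton's rule: the trait is favored when the sum of r·B over every recipient exceeds the actor's cost C.
r to a half first cousin = 1/16 (half first cousins share one grandparent — one path of length 4: r = (1/2)^4 = 1/16).
r to a first cousin = 0.125 (first cousins share one grandparent pair — two paths of length 4: r = 2·(1/2)^4 = 1/8).
r to a great-grandoffspring = 1/8 (three parent–offspring links: r = (1/2)^3 = 1/8).
r to a full sibling = 0.5 (full sibs share both parents — two paths of length 2: r = 2·(1/2)^2 = 1/2).
Summing one r·B term per recipient: 3·0.0625·0.13 + 2·0.125·0.0824 + 2·0.125·0.46 + 4·0.5·0.334 = 0.827975.
0.827975 < 1.8: the indirect benefit is less than the cost.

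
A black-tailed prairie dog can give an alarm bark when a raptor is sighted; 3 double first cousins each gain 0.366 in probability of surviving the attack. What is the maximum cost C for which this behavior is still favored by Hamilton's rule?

r to a double first cousin = 0.25 (double first cousins share both grandparent pairs — four paths of length 4: r = 4·(1/2)^4 = 1/4).
Hamilton's rule: n·r·B > C, so the trait is favored while C < n·r·B = 3·0.25·0.366 = 0.2745.

0.2745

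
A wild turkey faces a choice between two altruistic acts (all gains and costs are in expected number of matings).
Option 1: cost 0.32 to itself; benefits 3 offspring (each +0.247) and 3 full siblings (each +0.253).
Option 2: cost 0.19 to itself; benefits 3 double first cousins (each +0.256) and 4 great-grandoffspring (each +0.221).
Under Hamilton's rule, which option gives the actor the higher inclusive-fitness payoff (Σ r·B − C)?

Option 1: r to an offspring = 0.5.
Option 1: r to a full sibling = 0.5.
Option 1: Σ r·B − C = (3·0.5·0.247 + 3·0.5·0.253) − 0.32 = 0.43.
Option 2: r to a double first cousin = 0.25.
Option 2: r to a great-grandoffspring = 0.125.
Option 2: Σ r·B − C = (3·0.25·0.256 + 4·0.125·0.221) − 0.19 = 0.1125.
Option 1 has the higher net inclusive-fitness payoff.

Option 1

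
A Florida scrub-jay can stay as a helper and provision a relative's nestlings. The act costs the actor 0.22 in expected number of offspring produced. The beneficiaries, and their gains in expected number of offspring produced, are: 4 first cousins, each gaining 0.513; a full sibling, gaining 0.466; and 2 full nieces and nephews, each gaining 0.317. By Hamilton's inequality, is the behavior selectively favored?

Yes

Hamilton's rule: the trait is favored when the sum of r·B over every recipient exceeds the actor's cost C.
r to a first cousin = 0.125 (first cousins share one grandparent pair — two paths of length 4: r = 2·(1/2)^4 = 1/8).
r to a full sibling = 0.5 (full sibs share both parents — two paths of length 2: r = 2·(1/2)^2 = 1/2).
r to a full niece or nephew = 0.25 (full aunt/uncle↔niece/nephew: two paths of length 3 through the shared grandparent pair: r = 2·(1/2)^3 = 1/4).
Summing one r·B term per recipient: 4·0.125·0.513 + 1·0.5·0.466 + 2·0.25·0.317 = 0.648.
0.648 > 0.22: the indirect benefit exceeds the cost.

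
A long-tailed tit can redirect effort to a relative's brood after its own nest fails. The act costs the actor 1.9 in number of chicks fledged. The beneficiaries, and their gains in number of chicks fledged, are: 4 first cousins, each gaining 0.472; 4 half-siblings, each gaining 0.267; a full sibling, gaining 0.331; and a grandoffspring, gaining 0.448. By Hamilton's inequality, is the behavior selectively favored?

Hamilton's rule: the trait is favored when the sum of r·B over every recipient exceeds the actor's cost C.
r to a first cousin = 0.125 (first cousins share one grandparent pair — two paths of length 4: r = 2·(1/2)^4 = 1/8).
r to a half-sibling = 1/4 (half-sibs share one parent — one path of length 2: r = (1/2)^2 = 1/4).
r to a full sibling = 0.5 (full sibs share both parents — two paths of length 2: r = 2·(1/2)^2 = 1/2).
r to a grandoffspring = 0.25 (two parent–offspring links: r = (1/2)^2 = 1/4).
Summing one r·B term per recipient: 4·0.125·0.472 + 4·0.25·0.267 + 1·0.5·0.331 + 1·0.25·0.448 = 0.7805.
0.7805 < 1.9: the indirect benefit is less than the cost.

No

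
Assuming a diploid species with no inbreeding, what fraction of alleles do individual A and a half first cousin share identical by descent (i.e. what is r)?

Each parent–offspring link contributes a factor of 1/2, and independent paths through distinct common ancestors add.
Half first cousins share one grandparent — one path of length 4: r = (1/2)^4 = 1/16.

0.0625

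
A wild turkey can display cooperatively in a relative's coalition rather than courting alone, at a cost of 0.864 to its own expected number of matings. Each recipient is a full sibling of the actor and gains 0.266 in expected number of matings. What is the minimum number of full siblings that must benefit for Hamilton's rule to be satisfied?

r to a full sibling = 0.5 (full sibs share both parents — two paths of length 2: r = 2·(1/2)^2 = 1/2).
Hamilton's rule: n·r·B > C  ⇒  n > C/(r·B) = 0.864/(0.5·0.266) = 6.496.
The smallest integer exceeding 6.496 is 7.

7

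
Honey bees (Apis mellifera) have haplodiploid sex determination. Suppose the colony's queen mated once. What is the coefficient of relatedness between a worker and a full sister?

Haplodiploid full sisters inherit their father's entire haploid genome identically (contributing 1/2) and on average half of their mother's contribution (1/2 · 1/2 = 1/4); r = 1/2 + 1/4 = 3/4.

0.75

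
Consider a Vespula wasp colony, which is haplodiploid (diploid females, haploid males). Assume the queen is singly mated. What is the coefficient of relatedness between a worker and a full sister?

Haplodiploid full sisters inherit their father's entire haploid genome identically (contributing 1/2) and on average half of their mother's contribution (1/2 · 1/2 = 1/4); r = 1/2 + 1/4 = 3/4.

0.75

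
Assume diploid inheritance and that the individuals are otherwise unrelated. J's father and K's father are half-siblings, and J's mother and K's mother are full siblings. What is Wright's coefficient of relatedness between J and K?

With two independent routes of shared ancestry, r is the sum of the two contributions.
J and K are related in two ways: half first cousins through their fathers (r = 1/16) and first cousins through their mothers (r = 1/8).
r = 1/16 + 1/8 = 0.1875.

0.1875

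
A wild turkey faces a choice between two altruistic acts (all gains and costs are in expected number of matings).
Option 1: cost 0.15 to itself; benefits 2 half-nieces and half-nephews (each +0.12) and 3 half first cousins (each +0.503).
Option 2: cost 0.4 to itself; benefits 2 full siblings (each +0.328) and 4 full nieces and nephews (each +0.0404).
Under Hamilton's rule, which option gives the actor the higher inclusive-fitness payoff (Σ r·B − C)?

Option 1: r to a half-niece or half-nephew = 0.125.
Option 1: r to a half first cousin = 0.0625.
Option 1: Σ r·B − C = (2·0.125·0.12 + 3·0.0625·0.503) − 0.15 = -0.0256875.
Option 2: r to a full sibling = 0.5.
Option 2: r to a full niece or nephew = 0.25.
Option 2: Σ r·B − C = (2·0.5·0.328 + 4·0.25·0.0404) − 0.4 = -0.0316.
Option 1 has the higher net inclusive-fitness payoff.

Option 1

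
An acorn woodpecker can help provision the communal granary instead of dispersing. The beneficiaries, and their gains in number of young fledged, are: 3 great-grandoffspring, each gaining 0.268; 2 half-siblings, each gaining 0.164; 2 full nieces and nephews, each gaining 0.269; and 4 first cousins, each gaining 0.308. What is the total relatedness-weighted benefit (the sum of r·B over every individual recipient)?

r to a great-grandoffspring = 0.125 (three parent–offspring links: r = (1/2)^3 = 1/8).
r to a half-sibling = 1/4 (half-sibs share one parent — one path of length 2: r = (1/2)^2 = 1/4).
r to a full niece or nephew = 1/4 (full aunt/uncle↔niece/nephew: two paths of length 3 through the shared grandparent pair: r = 2·(1/2)^3 = 1/4).
r to a first cousin = 0.125 (first cousins share one grandparent pair — two paths of length 4: r = 2·(1/2)^4 = 1/8).
Summing one r·B term per recipient: 3·0.125·0.268 + 2·0.25·0.164 + 2·0.25·0.269 + 4·0.125·0.308 = 0.471.

0.471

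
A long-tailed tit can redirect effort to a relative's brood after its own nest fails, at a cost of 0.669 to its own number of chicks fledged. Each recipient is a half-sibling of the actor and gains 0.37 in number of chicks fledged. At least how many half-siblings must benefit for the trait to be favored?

r to a half-sibling = 0.25 (half-sibs share one parent — one path of length 2: r = (1/2)^2 = 1/4).
Hamilton's rule: n·r·B > C  ⇒  n > C/(r·B) = 0.669/(0.25·0.37) = 7.232.
The smallest integer exceeding 7.232 is 8.

8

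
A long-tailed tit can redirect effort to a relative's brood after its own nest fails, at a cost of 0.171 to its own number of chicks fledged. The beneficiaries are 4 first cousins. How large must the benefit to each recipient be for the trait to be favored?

r to a first cousin = 0.125 (first cousins share one grandparent pair — two paths of length 4: r = 2·(1/2)^4 = 1/8).
Hamilton's rule with n recipients of equal r: n·r·B > C, so B > C/(n·r) = 0.171/(4·0.125) = 0.342.

0.342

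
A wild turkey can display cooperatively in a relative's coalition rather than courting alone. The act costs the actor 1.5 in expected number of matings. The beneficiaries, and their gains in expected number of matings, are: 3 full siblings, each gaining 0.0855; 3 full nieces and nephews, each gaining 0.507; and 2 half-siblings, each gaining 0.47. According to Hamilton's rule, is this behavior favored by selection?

Hamilton's rule: the trait is favored when the sum of r·B over every recipient exceeds the actor's cost C.
r to a full sibling = 0.5 (full sibs share both parents — two paths of length 2: r = 2·(1/2)^2 = 1/2).
r to a full niece or nephew = 0.25 (full aunt/uncle↔niece/nephew: two paths of length 3 through the shared grandparent pair: r = 2·(1/2)^3 = 1/4).
r to a half-sibling = 0.25 (half-sibs share one parent — one path of length 2: r = (1/2)^2 = 1/4).
Summing one r·B term per recipient: 3·0.5·0.0855 + 3·0.25·0.507 + 2·0.25·0.47 = 0.7435.
0.7435 < 1.5: the indirect benefit is less than the cost.

No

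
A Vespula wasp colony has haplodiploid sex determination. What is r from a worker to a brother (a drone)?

0.25

Her haploid brother carries none of their father's genes and a random half of their mother's genome; that half matches the maternal half of her own genome with probability 1/2: r = 1/2 · 1/2 = 1/4.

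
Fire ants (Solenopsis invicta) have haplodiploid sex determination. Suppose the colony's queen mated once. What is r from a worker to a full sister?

0.75

Haplodiploid full sisters inherit their father's entire haploid genome identically (contributing 1/2) and on average half of their mother's contribution (1/2 · 1/2 = 1/4); r = 1/2 + 1/4 = 3/4.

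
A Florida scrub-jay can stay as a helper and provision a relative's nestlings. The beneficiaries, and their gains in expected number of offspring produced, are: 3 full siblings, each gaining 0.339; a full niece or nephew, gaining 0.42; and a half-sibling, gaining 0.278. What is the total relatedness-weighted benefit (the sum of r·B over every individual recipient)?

r to a full sibling = 0.5 (full sibs share both parents — two paths of length 2: r = 2·(1/2)^2 = 1/2).
r to a full niece or nephew = 0.25 (full aunt/uncle↔niece/nephew: two paths of length 3 through the shared grandparent pair: r = 2·(1/2)^3 = 1/4).
r to a half-sibling = 1/4 (half-sibs share one parent — one path of length 2: r = (1/2)^2 = 1/4).
Summing one r·B term per recipient: 3·0.5·0.339 + 1·0.25·0.42 + 1·0.25·0.278 = 0.683.

0.683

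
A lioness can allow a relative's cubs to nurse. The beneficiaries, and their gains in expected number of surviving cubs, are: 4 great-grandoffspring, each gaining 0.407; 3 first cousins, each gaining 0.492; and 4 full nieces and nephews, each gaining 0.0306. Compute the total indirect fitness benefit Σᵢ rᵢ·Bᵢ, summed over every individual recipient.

r to a great-grandoffspring = 1/8 (three parent–offspring links: r = (1/2)^3 = 1/8).
r to a first cousin = 0.125 (first cousins share one grandparent pair — two paths of length 4: r = 2·(1/2)^4 = 1/8).
r to a full niece or nephew = 1/4 (full aunt/uncle↔niece/nephew: two paths of length 3 through the shared grandparent pair: r = 2·(1/2)^3 = 1/4).
Summing one r·B term per recipient: 4·0.125·0.407 + 3·0.125·0.492 + 4·0.25·0.0306 = 0.4186.

0.4186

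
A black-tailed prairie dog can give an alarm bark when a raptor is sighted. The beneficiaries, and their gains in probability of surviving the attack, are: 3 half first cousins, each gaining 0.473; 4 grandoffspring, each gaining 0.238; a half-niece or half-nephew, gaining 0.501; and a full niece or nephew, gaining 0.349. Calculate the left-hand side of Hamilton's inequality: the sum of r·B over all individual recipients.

0.4765625

r to a half first cousin = 0.0625 (half first cousins share one grandparent — one path of length 4: r = (1/2)^4 = 1/16).
r to a grandoffspring = 1/4 (two parent–offspring links: r = (1/2)^2 = 1/4).
r to a half-niece or half-nephew = 0.125 (half-aunt/uncle↔niece/nephew: one path of length 3: r = (1/2)^3 = 1/8).
r to a full niece or nephew = 0.25 (full aunt/uncle↔niece/nephew: two paths of length 3 through the shared grandparent pair: r = 2·(1/2)^3 = 1/4).
Summing one r·B term per recipient: 3·0.0625·0.473 + 4·0.25·0.238 + 1·0.125·0.501 + 1·0.25·0.349 = 0.4765625.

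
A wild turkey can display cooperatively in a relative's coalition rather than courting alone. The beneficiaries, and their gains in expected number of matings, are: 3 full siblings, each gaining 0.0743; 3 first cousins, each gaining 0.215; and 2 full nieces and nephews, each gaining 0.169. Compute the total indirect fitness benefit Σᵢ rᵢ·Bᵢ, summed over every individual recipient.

0.276575

r to a full sibling = 1/2 (full sibs share both parents — two paths of length 2: r = 2·(1/2)^2 = 1/2).
r to a first cousin = 1/8 (first cousins share one grandparent pair — two paths of length 4: r = 2·(1/2)^4 = 1/8).
r to a full niece or nephew = 0.25 (full aunt/uncle↔niece/nephew: two paths of length 3 through the shared grandparent pair: r = 2·(1/2)^3 = 1/4).
Summing one r·B term per recipient: 3·0.5·0.0743 + 3·0.125·0.215 + 2·0.25·0.169 = 0.276575.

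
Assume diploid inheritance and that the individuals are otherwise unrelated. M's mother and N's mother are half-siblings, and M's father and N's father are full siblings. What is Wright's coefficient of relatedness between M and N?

0.1875

Independent pedigree routes through distinct common ancestors add.
M and N are related in two ways: half first cousins through their mothers (r = 1/16) and first cousins through their fathers (r = 1/8).
r = 1/16 + 1/8 = 0.1875.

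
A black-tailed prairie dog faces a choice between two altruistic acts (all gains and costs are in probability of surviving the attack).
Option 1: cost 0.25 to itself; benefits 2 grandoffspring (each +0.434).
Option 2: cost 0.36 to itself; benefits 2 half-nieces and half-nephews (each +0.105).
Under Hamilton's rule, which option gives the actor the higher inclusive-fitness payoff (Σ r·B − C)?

Option 1

Option 1: r to a grandoffspring = 0.25.
Option 1: Σ r·B − C = (2·0.25·0.434) − 0.25 = -0.033.
Option 2: r to a half-niece or half-nephew = 0.125.
Option 2: Σ r·B − C = (2·0.125·0.105) − 0.36 = -0.33375.
Option 1 has the higher net inclusive-fitness payoff.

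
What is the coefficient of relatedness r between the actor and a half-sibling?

0.25

Each parent–offspring link contributes a factor of 1/2, and independent paths through distinct common ancestors add.
Half-sibs share one parent — one path of length 2: r = (1/2)^2 = 1/4.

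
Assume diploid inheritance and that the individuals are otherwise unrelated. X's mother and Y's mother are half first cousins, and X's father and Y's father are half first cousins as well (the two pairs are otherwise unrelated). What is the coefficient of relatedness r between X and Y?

With two independent routes of shared ancestry, r is the sum of the two contributions.
X and Y are related in two ways: half second cousins through their mothers (r = 1/64) and half second cousins through their fathers (r = 1/64).
r = 1/64 + 1/64 = 1/32 = 0.03125.

0.03125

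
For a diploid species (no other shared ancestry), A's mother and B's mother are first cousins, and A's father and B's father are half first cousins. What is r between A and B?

With two independent routes of shared ancestry, r is the sum of the two contributions.
A and B are related in two ways: second cousins through their mothers (r = 1/32) and half second cousins through their fathers (r = 1/64).
r = 1/32 + 1/64 = 0.046875.

0.046875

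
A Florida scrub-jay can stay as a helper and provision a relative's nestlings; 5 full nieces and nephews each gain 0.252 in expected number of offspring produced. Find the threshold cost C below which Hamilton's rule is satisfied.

0.315

r to a full niece or nephew = 0.25 (full aunt/uncle↔niece/nephew: two paths of length 3 through the shared grandparent pair: r = 2·(1/2)^3 = 1/4).
Hamilton's rule: n·r·B > C, so the trait is favored while C < n·r·B = 5·0.25·0.252 = 0.315.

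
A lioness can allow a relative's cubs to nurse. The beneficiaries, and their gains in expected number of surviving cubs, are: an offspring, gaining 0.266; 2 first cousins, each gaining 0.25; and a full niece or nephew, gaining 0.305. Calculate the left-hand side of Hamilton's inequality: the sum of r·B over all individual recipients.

0.27175

r to an offspring = 0.5 (one parent–offspring link: r = (1/2)^1 = 1/2).
r to a first cousin = 0.125 (first cousins share one grandparent pair — two paths of length 4: r = 2·(1/2)^4 = 1/8).
r to a full niece or nephew = 0.25 (full aunt/uncle↔niece/nephew: two paths of length 3 through the shared grandparent pair: r = 2·(1/2)^3 = 1/4).
Summing one r·B term per recipient: 1·0.5·0.266 + 2·0.125·0.25 + 1·0.25·0.305 = 0.27175.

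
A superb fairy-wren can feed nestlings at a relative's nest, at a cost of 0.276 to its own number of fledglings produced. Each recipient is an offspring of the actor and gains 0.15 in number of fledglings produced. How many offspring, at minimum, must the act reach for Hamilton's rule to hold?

4

r to an offspring = 0.5 (one parent–offspring link: r = (1/2)^1 = 1/2).
Hamilton's rule: n·r·B > C  ⇒  n > C/(r·B) = 0.276/(0.5·0.15) = 3.68.
The smallest integer exceeding 3.68 is 4.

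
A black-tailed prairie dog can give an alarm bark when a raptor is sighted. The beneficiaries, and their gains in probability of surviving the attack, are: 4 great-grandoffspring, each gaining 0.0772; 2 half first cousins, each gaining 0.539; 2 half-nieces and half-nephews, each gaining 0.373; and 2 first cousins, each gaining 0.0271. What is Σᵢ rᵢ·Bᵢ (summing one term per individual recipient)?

r to a great-grandoffspring = 0.125 (three parent–offspring links: r = (1/2)^3 = 1/8).
r to a half first cousin = 1/16 (half first cousins share one grandparent — one path of length 4: r = (1/2)^4 = 1/16).
r to a half-niece or half-nephew = 0.125 (half-aunt/uncle↔niece/nephew: one path of length 3: r = (1/2)^3 = 1/8).
r to a first cousin = 0.125 (first cousins share one grandparent pair — two paths of length 4: r = 2·(1/2)^4 = 1/8).
Summing one r·B term per recipient: 4·0.125·0.0772 + 2·0.0625·0.539 + 2·0.125·0.373 + 2·0.125·0.0271 = 0.206.

0.206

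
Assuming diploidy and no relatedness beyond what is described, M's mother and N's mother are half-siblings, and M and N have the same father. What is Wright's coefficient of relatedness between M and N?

With two independent routes of shared ancestry, r is the sum of the two contributions.
M and N are related in two ways: half first cousins through their mothers (r = 1/16) and half-sibs through their shared father (r = 1/4).
r = 1/16 + 1/4 = 0.3125.

0.3125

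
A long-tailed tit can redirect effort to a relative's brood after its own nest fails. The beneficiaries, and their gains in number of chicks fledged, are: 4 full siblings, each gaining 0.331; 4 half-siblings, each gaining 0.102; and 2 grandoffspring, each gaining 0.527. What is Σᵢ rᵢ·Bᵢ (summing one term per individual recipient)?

r to a full sibling = 0.5 (full sibs share both parents — two paths of length 2: r = 2·(1/2)^2 = 1/2).
r to a half-sibling = 0.25 (half-sibs share one parent — one path of length 2: r = (1/2)^2 = 1/4).
r to a grandoffspring = 0.25 (two parent–offspring links: r = (1/2)^2 = 1/4).
Summing one r·B term per recipient: 4·0.5·0.331 + 4·0.25·0.102 + 2·0.25·0.527 = 1.0275.

1.0275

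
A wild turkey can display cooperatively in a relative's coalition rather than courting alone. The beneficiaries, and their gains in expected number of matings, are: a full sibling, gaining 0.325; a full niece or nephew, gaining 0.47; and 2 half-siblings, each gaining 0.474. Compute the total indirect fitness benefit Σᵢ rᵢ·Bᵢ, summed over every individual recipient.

0.517

r to a full sibling = 0.5 (full sibs share both parents — two paths of length 2: r = 2·(1/2)^2 = 1/2).
r to a full niece or nephew = 1/4 (full aunt/uncle↔niece/nephew: two paths of length 3 through the shared grandparent pair: r = 2·(1/2)^3 = 1/4).
r to a half-sibling = 0.25 (half-sibs share one parent — one path of length 2: r = (1/2)^2 = 1/4).
Summing one r·B term per recipient: 1·0.5·0.325 + 1·0.25·0.47 + 2·0.25·0.474 = 0.517.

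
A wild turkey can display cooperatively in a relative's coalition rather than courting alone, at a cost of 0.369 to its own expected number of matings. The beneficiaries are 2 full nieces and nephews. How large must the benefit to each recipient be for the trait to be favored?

0.738

r to a full niece or nephew = 0.25 (full aunt/uncle↔niece/nephew: two paths of length 3 through the shared grandparent pair: r = 2·(1/2)^3 = 1/4).
Hamilton's rule with n recipients of equal r: n·r·B > C, so B > C/(n·r) = 0.369/(2·0.25) = 0.738.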